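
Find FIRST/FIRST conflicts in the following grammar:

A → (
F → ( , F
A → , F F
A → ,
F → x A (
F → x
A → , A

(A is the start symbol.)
Productions for A:
  A → (: FIRST = { '(' }
  A → , F F: FIRST = { ',' }
  A → ,: FIRST = { ',' }
  A → , A: FIRST = { ',' }
Productions for F:
  F → ( , F: FIRST = { '(' }
  F → x A (: FIRST = { 'x' }
  F → x: FIRST = { 'x' }

Conflict for A: A → , F F and A → ,
  Overlap: { ',' }
Conflict for A: A → , F F and A → , A
  Overlap: { ',' }
Conflict for A: A → , and A → , A
  Overlap: { ',' }
Conflict for F: F → x A ( and F → x
  Overlap: { 'x' }

Answer: Yes. A → ',' F F / A → ',' on { ',' }; A → ',' F F / A → ',' A on { ',' }; A → ',' / A → ',' A on { ',' }; F → x A '(' / F → x on { 'x' }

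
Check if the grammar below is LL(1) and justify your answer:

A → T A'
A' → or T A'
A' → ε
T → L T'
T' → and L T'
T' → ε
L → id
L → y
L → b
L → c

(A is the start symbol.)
A grammar is LL(1) if for each non-terminal N with multiple productions, the predict sets of those productions are pairwise disjoint, where PREDICT(N → α) = (FIRST(α) \ {ε}) ∪ (FOLLOW(N) if α ⇒* ε).

Relevant sets:
  FOLLOW(A') = { $ }
  FOLLOW(T') = { $, 'or' }

For A':
  PREDICT(A' → or T A') = { 'or' }
  PREDICT(A' → ε) = { $ }
For T':
  PREDICT(T' → and L T') = { 'and' }
  PREDICT(T' → ε) = { $, 'or' }
For L:
  PREDICT(L → id) = { 'id' }
  PREDICT(L → y) = { 'y' }
  PREDICT(L → b) = { 'b' }
  PREDICT(L → c) = { 'c' }
A, T have a single production, so nothing to check there.

All predict sets are disjoint. The grammar IS LL(1).

Answer: Yes, the grammar is LL(1).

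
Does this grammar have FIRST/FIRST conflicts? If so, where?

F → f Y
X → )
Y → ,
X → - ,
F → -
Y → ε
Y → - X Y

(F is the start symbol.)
No FIRST/FIRST conflicts.

Productions for F:
  F → f Y: FIRST = { 'f' }
  F → -: FIRST = { '-' }
Productions for X:
  X → ): FIRST = { ')' }
  X → - ,: FIRST = { '-' }
Productions for Y:
  Y → ,: FIRST = { ',' }
  Y → ε: FIRST = { ε }
  Y → - X Y: FIRST = { '-' }

All alternatives of each non-terminal have pairwise disjoint FIRST sets.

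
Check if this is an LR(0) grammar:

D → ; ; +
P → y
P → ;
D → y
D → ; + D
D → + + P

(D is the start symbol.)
Yes, the grammar is LR(0)

Augment with D' → D and build the canonical LR(0) collection (I0 = CLOSURE({[D' → . D]}), then GOTO on every symbol after a dot until no new states appear). It has 13 states:
  I0: { [D → . + + P], [D → . ; + D], [D → . ; ; +], [D → . y], [D' → . D] }  — shift
  I1: { [D → + . + P] }  — shift
  I2: { [D → ; . + D], [D → ; . ; +] }  — shift
  I3: { [D' → D .] }  — accept
  I4: { [D → y .] }  — reduce
  I5: { [D → . + + P], [D → . ; + D], [D → . ; ; +], [D → . y], [D → ; + . D] }  — shift
  I6: { [D → ; ; . +] }  — shift
  I7: { [D → ; ; + .] }  — reduce
  I8: { [D → ; + D .] }  — reduce
  I9: { [D → + + . P], [P → . ;], [P → . y] }  — shift
  I10: { [P → ; .] }  — reduce
  I11: { [D → + + P .] }  — reduce
  I12: { [P → y .] }  — reduce

Every state is either a pure shift/goto state or contains exactly one complete item and nothing to shift — no conflicts. The grammar is LR(0).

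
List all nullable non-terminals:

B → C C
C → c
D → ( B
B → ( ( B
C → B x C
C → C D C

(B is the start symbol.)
None

There are no ε-productions, so no non-terminal can derive ε.
No non-terminals are nullable.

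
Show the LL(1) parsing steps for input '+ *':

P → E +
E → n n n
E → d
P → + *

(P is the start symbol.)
Stack is shown with the top on the left.

Stack  Input  Action
--------------------
P $    + * $  output P → + *
+ * $  + * $  match '+'
* $    * $    match '*'
$      $      accept

The string is accepted.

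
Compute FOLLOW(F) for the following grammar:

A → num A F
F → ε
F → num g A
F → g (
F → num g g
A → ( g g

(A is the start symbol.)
To compute FOLLOW(F), find every occurrence of F on a right-hand side N → α F β: add FIRST(β) \ {ε}, and if β is empty or nullable also add FOLLOW(N). Iterate to a fixed point.

In A → num A F: F is at the end, add FOLLOW(A)

The FOLLOW sets referred to above (computed the same way, to a fixed point):
  FOLLOW(A) = { $, 'g', 'num' }

Taking the union: FOLLOW(F) = { $, 'g', 'num' }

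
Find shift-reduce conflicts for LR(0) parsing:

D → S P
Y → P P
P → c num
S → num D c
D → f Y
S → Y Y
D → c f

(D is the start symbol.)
A shift-reduce conflict occurs when an LR(0) state has both:
  - a complete (reduce) item [A → α .] (dot at the end), and
  - a shift item [B → β . c γ] (dot before a terminal).

Augment with D' → D and build the canonical LR(0) collection (I0 = CLOSURE({[D' → . D]}), then GOTO on every symbol after a dot until no new states appear). It has 17 states:
  I0: { [D → . S P], [D → . c f], [D → . f Y], [D' → . D], [P → . c num], [S → . Y Y], [S → . num D c], [Y → . P P] }  — shift
  I1: { [D' → D .] }  — accept
  I2: { [P → . c num], [Y → P . P] }  — shift
  I3: { [D → S . P], [P → . c num] }  — shift
  I4: { [P → . c num], [S → Y . Y], [Y → . P P] }  — shift
  I5: { [D → c . f], [P → c . num] }  — shift
  I6: { [D → f . Y], [P → . c num], [Y → . P P] }  — shift
  I7: { [D → . S P], [D → . c f], [D → . f Y], [P → . c num], [S → . Y Y], [S → . num D c], [S → num . D c], [Y → . P P] }  — shift
  I8: { [S → num D . c] }  — shift
  I9: { [S → num D c .] }  — reduce
  I10: { [D → f Y .] }  — reduce
  I11: { [P → c . num] }  — shift
  I12: { [P → c num .] }  — reduce
  I13: { [D → c f .] }  — reduce
  I14: { [S → Y Y .] }  — reduce
  I15: { [D → S P .] }  — reduce
  I16: { [Y → P P .] }  — reduce

No state contains both a complete item and a shift item.

Answer: No shift-reduce conflicts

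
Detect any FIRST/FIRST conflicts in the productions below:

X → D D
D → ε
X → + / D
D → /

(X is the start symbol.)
No FIRST/FIRST conflicts.

A FIRST/FIRST conflict occurs when two productions N → α and N → β for the same non-terminal have FIRST(α) ∩ FIRST(β) ≠ ∅ (with ε ∈ FIRST of a nullable right-hand side, so two nullable alternatives also conflict).

FIRST sets of the non-terminals at (or reachable through a nullable prefix from) the front of some alternative:
  FIRST(D) = { '/', ε }

Productions for X:
  X → D D: FIRST = { '/', ε }
  X → + / D: FIRST = { '+' }
Productions for D:
  D → ε: FIRST = { ε }
  D → /: FIRST = { '/' }

All alternatives of each non-terminal have pairwise disjoint FIRST sets.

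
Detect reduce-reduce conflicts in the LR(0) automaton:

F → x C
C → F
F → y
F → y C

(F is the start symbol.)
No reduce-reduce conflicts

A reduce-reduce conflict occurs when an LR(0) state has two complete items [A → α .] and [B → β .] — both call for a reduction, and with no lookahead the parser cannot choose between them.

Augment with F' → F and build the canonical LR(0) collection (I0 = CLOSURE({[F' → . F]}), then GOTO on every symbol after a dot until no new states appear). It has 7 states:
  I0: { [F → . x C], [F → . y C], [F → . y], [F' → . F] }  — shift
  I1: { [F' → F .] }  — accept
  I2: { [C → . F], [F → . x C], [F → . y C], [F → . y], [F → x . C] }  — shift
  I3: { [C → . F], [F → . x C], [F → . y C], [F → . y], [F → y . C], [F → y .] }  — shift, reduce
  I4: { [F → y C .] }  — reduce
  I5: { [C → F .] }  — reduce
  I6: { [F → x C .] }  — reduce

No state contains more than one complete item.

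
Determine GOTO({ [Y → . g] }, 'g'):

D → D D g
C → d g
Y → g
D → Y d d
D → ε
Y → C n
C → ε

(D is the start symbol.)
GOTO(I, 'g') = CLOSURE({ [A → αX.β] : [A → α.Xβ] ∈ I, X = 'g' })

Items with dot before 'g', with the dot advanced:
  [Y → . g] → [Y → g .]
Closure adds nothing (no advanced item has the dot before a non-terminal).

GOTO = { [Y → g .] }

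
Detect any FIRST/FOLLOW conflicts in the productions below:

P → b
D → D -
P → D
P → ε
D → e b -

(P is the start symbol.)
No FIRST/FOLLOW conflicts.

Nullable non-terminals: P.
FIRST sets used below: FIRST(D) = { 'e' }

P: nullable alternative(s) P → ε; FOLLOW(P) = { $ }
  P → b: FIRST \ {ε} = { 'b' } — disjoint from FOLLOW(P)
  P → D: FIRST \ {ε} = { 'e' } — disjoint from FOLLOW(P)
  P → ε: FIRST \ {ε} = { } — this is the only nullable alternative, skip

D has no nullable alternative, so no FIRST/FOLLOW check is needed there.

No FIRST/FOLLOW conflicts found.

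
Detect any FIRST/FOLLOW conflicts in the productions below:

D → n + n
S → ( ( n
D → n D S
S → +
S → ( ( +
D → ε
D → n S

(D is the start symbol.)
A FIRST/FOLLOW conflict occurs when a non-terminal N has a nullable alternative N → β (β ⇒* ε) and another alternative N → α with FIRST(α) ∩ FOLLOW(N) ≠ ∅: on such a lookahead the parser cannot decide between expanding α and letting N vanish via β.

Nullable non-terminals: D.

D: nullable alternative(s) D → ε; FOLLOW(D) = { $, '(', '+' }
  D → n + n: FIRST \ {ε} = { 'n' } — disjoint from FOLLOW(D)
  D → n D S: FIRST \ {ε} = { 'n' } — disjoint from FOLLOW(D)
  D → ε: FIRST \ {ε} = { } — this is the only nullable alternative, skip
  D → n S: FIRST \ {ε} = { 'n' } — disjoint from FOLLOW(D)

S has no nullable alternative, so no FIRST/FOLLOW check is needed there.

No FIRST/FOLLOW conflicts found.

Answer: No FIRST/FOLLOW conflicts.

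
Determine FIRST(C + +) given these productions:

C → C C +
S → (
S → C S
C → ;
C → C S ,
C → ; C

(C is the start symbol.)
{ ';' }

FIRST sets of the non-terminals involved (from the grammar, by fixed-point iteration):
  FIRST(C) = { ';' }

To compute FIRST(C + +), process the symbols left to right:
Symbol C is a non-terminal. Add FIRST(C) \ {ε} = { ';' }
C is not nullable (ε ∉ FIRST(C)), so stop here.
FIRST(C + +) = { ';' }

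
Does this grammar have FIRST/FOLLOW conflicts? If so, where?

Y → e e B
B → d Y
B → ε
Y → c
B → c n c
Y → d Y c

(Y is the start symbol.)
Nullable non-terminals: B.

B: nullable alternative(s) B → ε; FOLLOW(B) = { $, 'c' }
  B → d Y: FIRST \ {ε} = { 'd' } — disjoint from FOLLOW(B)
  B → ε: FIRST \ {ε} = { } — this is the only nullable alternative, skip
  B → c n c: FIRST \ {ε} = { 'c' } — overlaps FOLLOW(B) on { 'c' }: CONFLICT

Y has no nullable alternative, so no FIRST/FOLLOW check is needed there.

So the grammar has 1 FIRST/FOLLOW conflict (marked CONFLICT above).

Answer: Yes. B → c n c with FOLLOW(B) on { 'c' }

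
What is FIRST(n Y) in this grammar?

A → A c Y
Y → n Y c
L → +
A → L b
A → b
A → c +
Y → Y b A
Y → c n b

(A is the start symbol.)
{ 'n' }

To compute FIRST(n Y), process the symbols left to right:
Symbol n is a terminal. Add 'n' and stop.
FIRST(n Y) = { 'n' }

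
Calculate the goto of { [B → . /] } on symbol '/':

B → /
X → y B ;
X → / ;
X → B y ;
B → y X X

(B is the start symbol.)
{ [B → / .] }

GOTO(I, '/') = CLOSURE({ [A → αX.β] : [A → α.Xβ] ∈ I, X = '/' })

Items with dot before '/', with the dot advanced:
  [B → . /] → [B → / .]
Closure adds nothing (no advanced item has the dot before a non-terminal).

GOTO = { [B → / .] }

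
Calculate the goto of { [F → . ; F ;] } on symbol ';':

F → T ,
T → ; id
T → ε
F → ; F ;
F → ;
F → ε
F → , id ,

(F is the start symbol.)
GOTO(I, ';') = CLOSURE({ [A → αX.β] : [A → α.Xβ] ∈ I, X = ';' })

Items with dot before ';', with the dot advanced:
  [F → . ; F ;] → [F → ; . F ;]
Closure of the advanced items:
  [F → ; . F ;] has the dot before F: add [F → . T ,], [F → . ; F ;], [F → . ;], [F → .], [F → . , id ,]
  [F → . T ,] has the dot before T: add [T → . ; id], [T → .]

GOTO = { [F → . , id ,], [F → . ; F ;], [F → . ;], [F → . T ,], [F → .], [F → ; . F ;], [T → . ; id], [T → .] }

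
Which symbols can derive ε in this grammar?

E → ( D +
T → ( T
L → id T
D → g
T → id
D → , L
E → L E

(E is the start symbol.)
A non-terminal is nullable if it can derive ε (the empty string): either it has an ε-production, or it has a production whose right-hand side consists entirely of nullable non-terminals.

There are no ε-productions, so no non-terminal can derive ε.
No non-terminals are nullable.

Answer: None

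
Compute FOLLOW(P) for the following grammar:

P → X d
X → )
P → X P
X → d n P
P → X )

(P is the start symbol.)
To compute FOLLOW(P), find every occurrence of P on a right-hand side N → α P β: add FIRST(β) \ {ε}, and if β is empty or nullable also add FOLLOW(N). Iterate to a fixed point.

P is the start symbol, so $ ∈ FOLLOW(P).
In P → X P: P is at the end; this adds FOLLOW(P) to itself — nothing new
In X → d n P: P is at the end, add FOLLOW(X)

The FOLLOW sets referred to above (computed the same way, to a fixed point):
  FOLLOW(X) = { ')', 'd' }

Taking the union: FOLLOW(P) = { $, ')', 'd' }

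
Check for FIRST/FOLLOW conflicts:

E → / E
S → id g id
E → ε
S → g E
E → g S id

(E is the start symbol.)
Nullable non-terminals: E.

E: nullable alternative(s) E → ε; FOLLOW(E) = { $, 'id' }
  E → / E: FIRST \ {ε} = { '/' } — disjoint from FOLLOW(E)
  E → ε: FIRST \ {ε} = { } — this is the only nullable alternative, skip
  E → g S id: FIRST \ {ε} = { 'g' } — disjoint from FOLLOW(E)

S has no nullable alternative, so no FIRST/FOLLOW check is needed there.

No FIRST/FOLLOW conflicts found.

Answer: No FIRST/FOLLOW conflicts.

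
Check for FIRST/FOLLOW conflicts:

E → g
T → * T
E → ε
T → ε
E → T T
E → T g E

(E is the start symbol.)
Nullable non-terminals: E, T.
FIRST sets used below: FIRST(T) = { '*', ε }

E: nullable alternative(s) E → ε, E → T T; FOLLOW(E) = { $ }
  E → g: FIRST \ {ε} = { 'g' } — disjoint from FOLLOW(E)
  E → ε: FIRST \ {ε} = { } — disjoint from FOLLOW(E)
  E → T T: FIRST \ {ε} = { '*' } — disjoint from FOLLOW(E)
  E → T g E: FIRST \ {ε} = { '*', 'g' } — disjoint from FOLLOW(E)

T: nullable alternative(s) T → ε; FOLLOW(T) = { $, '*', 'g' }
  T → * T: FIRST \ {ε} = { '*' } — overlaps FOLLOW(T) on { '*' }: CONFLICT
  T → ε: FIRST \ {ε} = { } — this is the only nullable alternative, skip

So the grammar has 1 FIRST/FOLLOW conflict (marked CONFLICT above).

Answer: Yes. T → '*' T with FOLLOW(T) on { '*' }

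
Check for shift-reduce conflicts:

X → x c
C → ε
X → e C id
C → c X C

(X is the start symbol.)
Yes — I2: [C → .] vs [C → . c X C]; I7: [C → .] vs [C → . c X C]

Augment with X' → X and build the canonical LR(0) collection (I0 = CLOSURE({[X' → . X]}), then GOTO on every symbol after a dot until no new states appear). It has 10 states:
  I0: { [X → . e C id], [X → . x c], [X' → . X] }  — shift
  I1: { [X' → X .] }  — accept
  I2: { [C → . c X C], [C → .], [X → e . C id] }  — shift, reduce
  I3: { [X → x . c] }  — shift
  I4: { [X → x c .] }  — reduce
  I5: { [X → e C . id] }  — shift
  I6: { [C → c . X C], [X → . e C id], [X → . x c] }  — shift
  I7: { [C → . c X C], [C → .], [C → c X . C] }  — shift, reduce
  I8: { [C → c X C .] }  — reduce
  I9: { [X → e C id .] }  — reduce

I2 contains reduce item [C → .] and shift item [C → . c X C] — shift-reduce conflict.
I7 contains reduce item [C → .] and shift item [C → . c X C] — shift-reduce conflict.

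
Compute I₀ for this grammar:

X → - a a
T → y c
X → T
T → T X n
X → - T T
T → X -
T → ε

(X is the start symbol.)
First, augment the grammar with X' → X
I₀ = CLOSURE({ [X' → . X] }):
  [X' → . X] has the dot before X: add [X → . - a a], [X → . T], [X → . - T T]
  [X → . T] has the dot before T: add [T → . y c], [T → . T X n], [T → . X -], [T → .]
No further items can be added.

I₀ = { [T → . T X n], [T → . X -], [T → . y c], [T → .], [X → . - T T], [X → . - a a], [X → . T], [X' → . X] }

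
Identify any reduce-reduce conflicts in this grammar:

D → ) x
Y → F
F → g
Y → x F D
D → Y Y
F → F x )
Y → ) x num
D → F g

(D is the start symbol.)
Augment with D' → D and build the canonical LR(0) collection (I0 = CLOSURE({[D' → . D]}), then GOTO on every symbol after a dot until no new states appear). It has 19 states:
  I0: { [D → . ) x], [D → . F g], [D → . Y Y], [D' → . D], [F → . F x )], [F → . g], [Y → . ) x num], [Y → . F], [Y → . x F D] }  — shift
  I1: { [D → ) . x], [Y → ) . x num] }  — shift
  I2: { [D' → D .] }  — accept
  I3: { [D → F . g], [F → F . x )], [Y → F .] }  — shift, reduce
  I4: { [D → Y . Y], [F → . F x )], [F → . g], [Y → . ) x num], [Y → . F], [Y → . x F D] }  — shift
  I5: { [F → g .] }  — reduce
  I6: { [F → . F x )], [F → . g], [Y → x . F D] }  — shift
  I7: { [D → . ) x], [D → . F g], [D → . Y Y], [F → . F x )], [F → . g], [F → F . x )], [Y → . ) x num], [Y → . F], [Y → . x F D], [Y → x F . D] }  — shift
  I8: { [Y → x F D .] }  — reduce
  I9: { [F → . F x )], [F → . g], [F → F x . )], [Y → x . F D] }  — shift
  I10: { [F → F x ) .] }  — reduce
  I11: { [Y → ) . x num] }  — shift
  I12: { [F → F . x )], [Y → F .] }  — shift, reduce
  I13: { [D → Y Y .] }  — reduce
  I14: { [F → F x . )] }  — shift
  I15: { [Y → ) x . num] }  — shift
  I16: { [Y → ) x num .] }  — reduce
  I17: { [D → F g .] }  — reduce
  I18: { [D → ) x .], [Y → ) x . num] }  — shift, reduce

No state contains more than one complete item.

Answer: No reduce-reduce conflicts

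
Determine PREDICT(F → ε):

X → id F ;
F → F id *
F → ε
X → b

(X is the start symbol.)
PREDICT(F → ε) = (FIRST(RHS) \ {ε}) ∪ (FOLLOW(F) if ε ∈ FIRST(RHS), i.e. RHS ⇒* ε)
The right-hand side is ε (FIRST(ε) = { ε }), so the predict set is FOLLOW(F) = { ';', 'id' }
PREDICT(F → ε) = { ';', 'id' }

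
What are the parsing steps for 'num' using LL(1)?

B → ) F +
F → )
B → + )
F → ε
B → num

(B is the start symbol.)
LL(1) parsing maintains a stack (initially the start symbol over $) and the input. At each step: if the stack top is a terminal, match it against the current input token; if it is a non-terminal N, replace it with the RHS of M[N, lookahead] (the unique production whose predict set contains the lookahead).

Stack is shown with the top on the left.

Stack  Input  Action
--------------------
B $    num $  output B → num
num $  num $  match 'num'
$      $      accept

The string is accepted.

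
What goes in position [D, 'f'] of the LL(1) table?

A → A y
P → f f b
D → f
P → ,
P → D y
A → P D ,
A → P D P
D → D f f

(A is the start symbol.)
To find M[D, 'f'], we find productions for D where 'f' is in the predict set (PREDICT(N → α) = (FIRST(α) \ {ε}) ∪ (FOLLOW(N) if α ⇒* ε)).

Relevant sets:
  FIRST(D) = { 'f' }

D → f: PREDICT = { 'f' }
  'f' is in predict set, so this production goes in M[D, 'f']
D → D f f: PREDICT = { 'f' }
  'f' is in predict set, so this production goes in M[D, 'f']

M[D, 'f'] = D → f, D → D f f  (a multiply-defined cell — the grammar is not LL(1))

Answer: D → f, D → D f f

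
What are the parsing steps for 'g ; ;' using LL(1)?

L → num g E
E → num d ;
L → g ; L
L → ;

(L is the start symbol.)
LL(1) parsing maintains a stack (initially the start symbol over $) and the input. At each step: if the stack top is a terminal, match it against the current input token; if it is a non-terminal N, replace it with the RHS of M[N, lookahead] (the unique production whose predict set contains the lookahead).

Stack is shown with the top on the left.

Stack    Input    Action
------------------------
L $      g ; ; $  output L → g ; L
g ; L $  g ; ; $  match 'g'
; L $    ; ; $    match ';'
L $      ; $      output L → ;
; $      ; $      match ';'
$        $        accept

The string is accepted.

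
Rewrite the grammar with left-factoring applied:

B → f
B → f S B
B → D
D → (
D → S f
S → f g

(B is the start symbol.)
B → f B'
B' → ε
B' → S B
B → D
D → (
D → S f
S → f g

Left-factoring transforms A → αβ₁ | αβ₂ into A → αA' and A' → β₁ | β₂
(α is the longest common prefix among the alternatives). Repeat until
no nonterminal has two alternatives with a common prefix.

Round 1: B has alternatives sharing prefix 'f'. Introduce B': B → f B'
  Add: B' → ε
  Add: B' → S B

No remaining common prefixes — done.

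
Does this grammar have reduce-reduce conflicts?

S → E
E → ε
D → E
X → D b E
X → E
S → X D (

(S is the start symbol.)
Augment with S' → S and build the canonical LR(0) collection (I0 = CLOSURE({[S' → . S]}), then GOTO on every symbol after a dot until no new states appear). It has 10 states:
  I0: { [D → . E], [E → .], [S → . E], [S → . X D (], [S' → . S], [X → . D b E], [X → . E] }  — reduce
  I1: { [X → D . b E] }  — shift
  I2: { [D → E .], [S → E .], [X → E .] }  — 3 reduces
  I3: { [S' → S .] }  — accept
  I4: { [D → . E], [E → .], [S → X . D (] }  — reduce
  I5: { [S → X D . (] }  — shift
  I6: { [D → E .] }  — reduce
  I7: { [S → X D ( .] }  — reduce
  I8: { [E → .], [X → D b . E] }  — reduce
  I9: { [X → D b E .] }  — reduce

I2 contains complete items [D → E .], [S → E .], [X → E .] — reduce-reduce conflict.

Answer: Yes — I2: [D → E .] vs [S → E .]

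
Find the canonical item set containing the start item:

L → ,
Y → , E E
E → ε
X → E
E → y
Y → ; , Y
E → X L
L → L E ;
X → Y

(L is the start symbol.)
{ [L → . ,], [L → . L E ;], [L' → . L] }

First, augment the grammar with L' → L
I₀ = CLOSURE({ [L' → . L] }):
  [L' → . L] has the dot before L: add [L → . ,], [L → . L E ;]
No further items can be added.

I₀ = { [L → . ,], [L → . L E ;], [L' → . L] }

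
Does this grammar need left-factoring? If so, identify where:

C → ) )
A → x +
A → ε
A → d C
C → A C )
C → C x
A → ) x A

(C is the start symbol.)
Left-factoring is needed when two productions for the same non-terminal
share a common prefix on the right-hand side.

Productions for C:
  C → ) )
  C → A C )
  C → C x
Productions for A:
  A → x +
  A → ε
  A → d C
  A → ) x A

No common prefixes found.

Answer: No, left-factoring is not needed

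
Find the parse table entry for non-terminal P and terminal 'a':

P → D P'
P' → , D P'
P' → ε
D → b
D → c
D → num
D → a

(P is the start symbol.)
P → D P'

To find M[P, 'a'], we find productions for P where 'a' is in the predict set (PREDICT(N → α) = (FIRST(α) \ {ε}) ∪ (FOLLOW(N) if α ⇒* ε)).

Relevant sets:
  FIRST(D) = { 'a', 'b', 'c', 'num' }

P → D P': PREDICT = { 'a', 'b', 'c', 'num' }
  'a' is in predict set, so this production goes in M[P, 'a']

M[P, 'a'] = P → D P'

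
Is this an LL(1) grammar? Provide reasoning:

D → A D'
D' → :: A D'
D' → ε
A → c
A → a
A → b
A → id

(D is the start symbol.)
Yes, the grammar is LL(1).

A grammar is LL(1) if for each non-terminal N with multiple productions, the predict sets of those productions are pairwise disjoint, where PREDICT(N → α) = (FIRST(α) \ {ε}) ∪ (FOLLOW(N) if α ⇒* ε).

Relevant sets:
  FOLLOW(D') = { $ }

For D':
  PREDICT(D' → :: A D') = { '::' }
  PREDICT(D' → ε) = { $ }
For A:
  PREDICT(A → c) = { 'c' }
  PREDICT(A → a) = { 'a' }
  PREDICT(A → b) = { 'b' }
  PREDICT(A → id) = { 'id' }
D has a single production, so nothing to check there.

All predict sets are disjoint. The grammar IS LL(1).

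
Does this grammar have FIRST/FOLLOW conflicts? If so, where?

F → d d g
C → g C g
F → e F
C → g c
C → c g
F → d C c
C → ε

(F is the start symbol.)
A FIRST/FOLLOW conflict occurs when a non-terminal N has a nullable alternative N → β (β ⇒* ε) and another alternative N → α with FIRST(α) ∩ FOLLOW(N) ≠ ∅: on such a lookahead the parser cannot decide between expanding α and letting N vanish via β.

Nullable non-terminals: C.

C: nullable alternative(s) C → ε; FOLLOW(C) = { 'c', 'g' }
  C → g C g: FIRST \ {ε} = { 'g' } — overlaps FOLLOW(C) on { 'g' }: CONFLICT
  C → g c: FIRST \ {ε} = { 'g' } — overlaps FOLLOW(C) on { 'g' }: CONFLICT
  C → c g: FIRST \ {ε} = { 'c' } — overlaps FOLLOW(C) on { 'c' }: CONFLICT
  C → ε: FIRST \ {ε} = { } — this is the only nullable alternative, skip

F has no nullable alternative, so no FIRST/FOLLOW check is needed there.

So the grammar has 3 FIRST/FOLLOW conflicts (marked CONFLICT above).

Answer: Yes. C → g C g with FOLLOW(C) on { 'g' }; C → g c with FOLLOW(C) on { 'g' }; C → c g with FOLLOW(C) on { 'c' }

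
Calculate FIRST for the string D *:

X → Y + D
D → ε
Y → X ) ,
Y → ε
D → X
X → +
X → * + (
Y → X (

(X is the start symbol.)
FIRST sets of the non-terminals involved (from the grammar, by fixed-point iteration):
  FIRST(D) = { '*', '+', ε }

To compute FIRST(D *), process the symbols left to right:
Symbol D is a non-terminal. Add FIRST(D) \ {ε} = { '*', '+' }
D is nullable (ε ∈ FIRST(D)), continue to the next symbol.
Symbol * is a terminal. Add '*' and stop.
FIRST(D *) = { '*', '+' }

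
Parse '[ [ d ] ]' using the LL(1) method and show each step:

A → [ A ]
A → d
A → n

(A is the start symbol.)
LL(1) parsing maintains a stack (initially the start symbol over $) and the input. At each step: if the stack top is a terminal, match it against the current input token; if it is a non-terminal N, replace it with the RHS of M[N, lookahead] (the unique production whose predict set contains the lookahead).

Stack is shown with the top on the left.

Stack      Input        Action
------------------------------
A $        [ [ d ] ] $  output A → [ A ]
[ A ] $    [ [ d ] ] $  match '['
A ] $      [ d ] ] $    output A → [ A ]
[ A ] ] $  [ d ] ] $    match '['
A ] ] $    d ] ] $      output A → d
d ] ] $    d ] ] $      match 'd'
] ] $      ] ] $        match ']'
] $        ] $          match ']'
$          $            accept

The string is accepted.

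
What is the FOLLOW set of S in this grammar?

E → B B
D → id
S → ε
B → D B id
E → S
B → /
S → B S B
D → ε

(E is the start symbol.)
In E → S: S is at the end, add FOLLOW(E)
In S → B S B: S is followed by B, add FIRST(B) \ {ε} = { '/', 'id' }

The FOLLOW sets referred to above (computed the same way, to a fixed point):
  FOLLOW(E) = { $ }

Taking the union: FOLLOW(S) = { $, '/', 'id' }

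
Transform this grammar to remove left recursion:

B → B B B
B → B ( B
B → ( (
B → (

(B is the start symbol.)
B → ( ( B'
B → ( B'
B' → B B B'
B' → ( B B'
B' → ε

B is directly left-recursive. The standard transformation for
  A → A α₁ | ... | A α_m | β₁ | ... | β_n
is
  A  → β₁ A' | ... | β_n A'
  A' → α₁ A' | ... | α_m A' | ε

B → ( ( becomes B → ( ( B'
B → ( becomes B → ( B'
B → B B B becomes B' → B B B'
B → B ( B becomes B' → ( B B'
Add B' → ε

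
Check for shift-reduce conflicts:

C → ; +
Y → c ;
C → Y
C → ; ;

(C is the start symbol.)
No shift-reduce conflicts

Augment with C' → C and build the canonical LR(0) collection (I0 = CLOSURE({[C' → . C]}), then GOTO on every symbol after a dot until no new states appear). It has 8 states:
  I0: { [C → . ; +], [C → . ; ;], [C → . Y], [C' → . C], [Y → . c ;] }  — shift
  I1: { [C → ; . +], [C → ; . ;] }  — shift
  I2: { [C' → C .] }  — accept
  I3: { [C → Y .] }  — reduce
  I4: { [Y → c . ;] }  — shift
  I5: { [Y → c ; .] }  — reduce
  I6: { [C → ; + .] }  — reduce
  I7: { [C → ; ; .] }  — reduce

No state contains both a complete item and a shift item.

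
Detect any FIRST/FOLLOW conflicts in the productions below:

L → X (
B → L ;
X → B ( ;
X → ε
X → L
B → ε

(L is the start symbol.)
A FIRST/FOLLOW conflict occurs when a non-terminal N has a nullable alternative N → β (β ⇒* ε) and another alternative N → α with FIRST(α) ∩ FOLLOW(N) ≠ ∅: on such a lookahead the parser cannot decide between expanding α and letting N vanish via β.

Nullable non-terminals: B, X.
FIRST sets used below: FIRST(L) = { '(' }, FIRST(B) = { '(', ε }

B: nullable alternative(s) B → ε; FOLLOW(B) = { '(' }
  B → L ;: FIRST \ {ε} = { '(' } — overlaps FOLLOW(B) on { '(' }: CONFLICT
  B → ε: FIRST \ {ε} = { } — this is the only nullable alternative, skip

X: nullable alternative(s) X → ε; FOLLOW(X) = { '(' }
  X → B ( ;: FIRST \ {ε} = { '(' } — overlaps FOLLOW(X) on { '(' }: CONFLICT
  X → ε: FIRST \ {ε} = { } — this is the only nullable alternative, skip
  X → L: FIRST \ {ε} = { '(' } — overlaps FOLLOW(X) on { '(' }: CONFLICT

L has no nullable alternative, so no FIRST/FOLLOW check is needed there.

So the grammar has 3 FIRST/FOLLOW conflicts (marked CONFLICT above).

Answer: Yes. B → L ';' with FOLLOW(B) on { '(' }; X → B '(' ';' with FOLLOW(X) on { '(' }; X → L with FOLLOW(X) on { '(' }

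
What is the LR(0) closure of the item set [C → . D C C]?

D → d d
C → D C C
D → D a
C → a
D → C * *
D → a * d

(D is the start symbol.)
{ [C → . D C C], [C → . a], [D → . C * *], [D → . D a], [D → . a * d], [D → . d d] }

To compute CLOSURE, for each item [A → α.Bβ] where B is a non-terminal, add [B → .γ] for all productions B → γ; repeat for the newly added items until nothing changes.

Start with: [C → . D C C]
  [C → . D C C] has the dot before D: add [D → . d d], [D → . D a], [D → . C * *], [D → . a * d]
  [D → . C * *] has the dot before C: add [C → . a]
No further items can be added.

CLOSURE = { [C → . D C C], [C → . a], [D → . C * *], [D → . D a], [D → . a * d], [D → . d d] }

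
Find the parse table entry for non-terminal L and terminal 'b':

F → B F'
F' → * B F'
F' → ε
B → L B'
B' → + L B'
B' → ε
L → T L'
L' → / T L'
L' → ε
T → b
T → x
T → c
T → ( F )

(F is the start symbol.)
L → T L'

To find M[L, 'b'], we find productions for L where 'b' is in the predict set (PREDICT(N → α) = (FIRST(α) \ {ε}) ∪ (FOLLOW(N) if α ⇒* ε)).

Relevant sets:
  FIRST(T) = { '(', 'b', 'c', 'x' }

L → T L': PREDICT = { '(', 'b', 'c', 'x' }
  'b' is in predict set, so this production goes in M[L, 'b']

M[L, 'b'] = L → T L'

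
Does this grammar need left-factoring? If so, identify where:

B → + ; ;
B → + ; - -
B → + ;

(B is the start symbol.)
Left-factoring is needed when two productions for the same non-terminal
share a common prefix on the right-hand side.

Productions for B:
  B → + ; ;
  B → + ; - -
  B → + ;

Found common prefix '+ ;' in productions for B

Answer: Yes, B has productions with common prefix '+ ;'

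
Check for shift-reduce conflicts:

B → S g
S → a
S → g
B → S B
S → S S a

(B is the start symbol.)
No shift-reduce conflicts

A shift-reduce conflict occurs when an LR(0) state has both:
  - a complete (reduce) item [A → α .] (dot at the end), and
  - a shift item [B → β . c γ] (dot before a terminal).

Augment with B' → B and build the canonical LR(0) collection (I0 = CLOSURE({[B' → . B]}), then GOTO on every symbol after a dot until no new states appear). It has 9 states:
  I0: { [B → . S B], [B → . S g], [B' → . B], [S → . S S a], [S → . a], [S → . g] }  — shift
  I1: { [B' → B .] }  — accept
  I2: { [B → . S B], [B → . S g], [B → S . B], [B → S . g], [S → . S S a], [S → . a], [S → . g], [S → S . S a] }  — shift
  I3: { [S → a .] }  — reduce
  I4: { [S → g .] }  — reduce
  I5: { [B → S B .] }  — reduce
  I6: { [B → . S B], [B → . S g], [B → S . B], [B → S . g], [S → . S S a], [S → . a], [S → . g], [S → S . S a], [S → S S . a] }  — shift
  I7: { [B → S g .], [S → g .] }  — 2 reduces
  I8: { [S → S S a .], [S → a .] }  — 2 reduces

No state contains both a complete item and a shift item.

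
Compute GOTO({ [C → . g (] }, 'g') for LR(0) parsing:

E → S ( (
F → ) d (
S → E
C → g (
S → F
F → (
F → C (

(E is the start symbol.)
GOTO(I, 'g') = CLOSURE({ [A → αX.β] : [A → α.Xβ] ∈ I, X = 'g' })

Items with dot before 'g', with the dot advanced:
  [C → . g (] → [C → g . (]
Closure adds nothing (no advanced item has the dot before a non-terminal).

GOTO = { [C → g . (] }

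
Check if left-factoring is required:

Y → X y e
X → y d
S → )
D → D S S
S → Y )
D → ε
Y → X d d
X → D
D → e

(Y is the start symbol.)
Left-factoring is needed when two productions for the same non-terminal
share a common prefix on the right-hand side.

Productions for Y:
  Y → X y e
  Y → X d d
Productions for X:
  X → y d
  X → D
Productions for S:
  S → )
  S → Y )
Productions for D:
  D → D S S
  D → ε
  D → e

Found common prefix 'X' in productions for Y

Answer: Yes, Y has productions with common prefix 'X'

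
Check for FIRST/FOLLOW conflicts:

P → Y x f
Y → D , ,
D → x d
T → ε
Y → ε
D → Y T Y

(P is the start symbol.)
Nullable non-terminals: D, T, Y.
FIRST sets used below: FIRST(Y) = { ',', 'x', ε }, FIRST(T) = { ε }, FIRST(D) = { ',', 'x', ε }

D: nullable alternative(s) D → Y T Y; FOLLOW(D) = { ',' }
  D → x d: FIRST \ {ε} = { 'x' } — disjoint from FOLLOW(D)
  D → Y T Y: FIRST \ {ε} = { ',', 'x' } — this is the only nullable alternative, skip
T has a nullable alternative but only one production, so nothing to check.

Y: nullable alternative(s) Y → ε; FOLLOW(Y) = { ',', 'x' }
  Y → D , ,: FIRST \ {ε} = { ',', 'x' } — overlaps FOLLOW(Y) on { ',', 'x' }: CONFLICT
  Y → ε: FIRST \ {ε} = { } — this is the only nullable alternative, skip

P has no nullable alternative, so no FIRST/FOLLOW check is needed there.

So the grammar has 1 FIRST/FOLLOW conflict (marked CONFLICT above).

Answer: Yes. Y → D ',' ',' with FOLLOW(Y) on { ',', 'x' }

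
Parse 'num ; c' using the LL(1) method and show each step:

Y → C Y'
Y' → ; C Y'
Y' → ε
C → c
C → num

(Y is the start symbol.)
LL(1) parsing maintains a stack (initially the start symbol over $) and the input. At each step: if the stack top is a terminal, match it against the current input token; if it is a non-terminal N, replace it with the RHS of M[N, lookahead] (the unique production whose predict set contains the lookahead).

Stack is shown with the top on the left.

Stack     Input      Action
---------------------------
Y $       num ; c $  output Y → C Y'
C Y' $    num ; c $  output C → num
num Y' $  num ; c $  match 'num'
Y' $      ; c $      output Y' → ; C Y'
; C Y' $  ; c $      match ';'
C Y' $    c $        output C → c
c Y' $    c $        match 'c'
Y' $      $          output Y' → ε
$         $          accept

The string is accepted.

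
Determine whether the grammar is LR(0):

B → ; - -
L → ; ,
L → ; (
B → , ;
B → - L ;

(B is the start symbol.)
A grammar is LR(0) if no state in the canonical LR(0) collection has:
  - both a shift item (dot before a terminal) and a complete item (shift-reduce conflict), or
  - two or more complete items (reduce-reduce conflict; the accept item [B' → B .] counts as a complete item here).

Augment with B' → B and build the canonical LR(0) collection (I0 = CLOSURE({[B' → . B]}), then GOTO on every symbol after a dot until no new states appear). It has 13 states:
  I0: { [B → . , ;], [B → . - L ;], [B → . ; - -], [B' → . B] }  — shift
  I1: { [B → , . ;] }  — shift
  I2: { [B → - . L ;], [L → . ; (], [L → . ; ,] }  — shift
  I3: { [B → ; . - -] }  — shift
  I4: { [B' → B .] }  — accept
  I5: { [B → ; - . -] }  — shift
  I6: { [B → ; - - .] }  — reduce
  I7: { [L → ; . (], [L → ; . ,] }  — shift
  I8: { [B → - L . ;] }  — shift
  I9: { [B → - L ; .] }  — reduce
  I10: { [L → ; ( .] }  — reduce
  I11: { [L → ; , .] }  — reduce
  I12: { [B → , ; .] }  — reduce

Every state is either a pure shift/goto state or contains exactly one complete item and nothing to shift — no conflicts. The grammar is LR(0).

Answer: Yes, the grammar is LR(0)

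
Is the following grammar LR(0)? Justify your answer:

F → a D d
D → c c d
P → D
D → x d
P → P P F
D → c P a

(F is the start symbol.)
Augment with F' → F and build the canonical LR(0) collection (I0 = CLOSURE({[F' → . F]}), then GOTO on every symbol after a dot until no new states appear). It has 15 states:
  I0: { [F → . a D d], [F' → . F] }  — shift
  I1: { [F' → F .] }  — accept
  I2: { [D → . c P a], [D → . c c d], [D → . x d], [F → a . D d] }  — shift
  I3: { [F → a D . d] }  — shift
  I4: { [D → . c P a], [D → . c c d], [D → . x d], [D → c . P a], [D → c . c d], [P → . D], [P → . P P F] }  — shift
  I5: { [D → x . d] }  — shift
  I6: { [D → x d .] }  — reduce
  I7: { [P → D .] }  — reduce
  I8: { [D → . c P a], [D → . c c d], [D → . x d], [D → c P . a], [P → . D], [P → . P P F], [P → P . P F] }  — shift
  I9: { [D → . c P a], [D → . c c d], [D → . x d], [D → c . P a], [D → c . c d], [D → c c . d], [P → . D], [P → . P P F] }  — shift
  I10: { [D → c c d .] }  — reduce
  I11: { [D → . c P a], [D → . c c d], [D → . x d], [F → . a D d], [P → . D], [P → . P P F], [P → P . P F], [P → P P . F] }  — shift
  I12: { [D → c P a .] }  — reduce
  I13: { [P → P P F .] }  — reduce
  I14: { [F → a D d .] }  — reduce

Every state is either a pure shift/goto state or contains exactly one complete item and nothing to shift — no conflicts. The grammar is LR(0).

Answer: Yes, the grammar is LR(0)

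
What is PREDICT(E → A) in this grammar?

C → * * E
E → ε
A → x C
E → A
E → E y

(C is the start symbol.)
{ 'x' }

PREDICT(E → A) = (FIRST(RHS) \ {ε}) ∪ (FOLLOW(E) if ε ∈ FIRST(RHS), i.e. RHS ⇒* ε)
FIRST(A) = { 'x' }
FIRST(A) = { 'x' }
ε ∉ FIRST(A), so FOLLOW(E) is not added.
PREDICT(E → A) = { 'x' }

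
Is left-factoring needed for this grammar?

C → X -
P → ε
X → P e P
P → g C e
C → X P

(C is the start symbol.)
Left-factoring is needed when two productions for the same non-terminal
share a common prefix on the right-hand side.

Productions for C:
  C → X -
  C → X P
Productions for P:
  P → ε
  P → g C e

Found common prefix 'X' in productions for C

Answer: Yes, C has productions with common prefix 'X'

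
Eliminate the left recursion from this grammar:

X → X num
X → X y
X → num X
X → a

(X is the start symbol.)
X → num X X'
X → a X'
X' → num X'
X' → y X'
X' → ε

X is directly left-recursive. The standard transformation for
  A → A α₁ | ... | A α_m | β₁ | ... | β_n
is
  A  → β₁ A' | ... | β_n A'
  A' → α₁ A' | ... | α_m A' | ε

X → num X becomes X → num X X'
X → a becomes X → a X'
X → X num becomes X' → num X'
X → X y becomes X' → y X'
Add X' → ε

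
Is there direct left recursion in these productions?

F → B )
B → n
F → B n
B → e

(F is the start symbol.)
No direct left recursion

F → B ): starts with B
B → n: starts with n
F → B n: starts with B
B → e: starts with e

No direct left recursion found.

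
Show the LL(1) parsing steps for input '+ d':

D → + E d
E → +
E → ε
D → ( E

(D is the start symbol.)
Stack is shown with the top on the left.

Stack    Input  Action
----------------------
D $      + d $  output D → + E d
+ E d $  + d $  match '+'
E d $    d $    output E → ε
d $      d $    match 'd'
$        $      accept

The string is accepted.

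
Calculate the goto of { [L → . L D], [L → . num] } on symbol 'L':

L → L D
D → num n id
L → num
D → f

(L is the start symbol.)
GOTO(I, 'L') = CLOSURE({ [A → αX.β] : [A → α.Xβ] ∈ I, X = 'L' })

Items with dot before 'L', with the dot advanced:
  [L → . L D] → [L → L . D]
Closure of the advanced items:
  [L → L . D] has the dot before D: add [D → . num n id], [D → . f]

GOTO = { [D → . f], [D → . num n id], [L → L . D] }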